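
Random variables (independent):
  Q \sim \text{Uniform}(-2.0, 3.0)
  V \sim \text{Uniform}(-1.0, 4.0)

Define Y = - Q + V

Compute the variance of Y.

For independent RVs: Var(aX + bY) = a²Var(X) + b²Var(Y)
Var(Q) = 2.0833333
Var(V) = 2.0833333
Var(Y) = (-1)²*2.0833333 + 1²*2.0833333
= 1*2.0833333 + 1*2.0833333 = 4.1666667

4.1666667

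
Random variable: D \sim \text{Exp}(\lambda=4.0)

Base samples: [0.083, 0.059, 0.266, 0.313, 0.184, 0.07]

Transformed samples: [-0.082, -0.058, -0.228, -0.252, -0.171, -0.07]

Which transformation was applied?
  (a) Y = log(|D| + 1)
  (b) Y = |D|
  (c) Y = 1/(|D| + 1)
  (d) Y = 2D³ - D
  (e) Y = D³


Checking option (d) Y = 2D³ - D:
  D = 0.083 -> Y = -0.082 ✓
  D = 0.059 -> Y = -0.058 ✓
  D = 0.266 -> Y = -0.228 ✓
All samples match this transformation.

(d) 2D³ - D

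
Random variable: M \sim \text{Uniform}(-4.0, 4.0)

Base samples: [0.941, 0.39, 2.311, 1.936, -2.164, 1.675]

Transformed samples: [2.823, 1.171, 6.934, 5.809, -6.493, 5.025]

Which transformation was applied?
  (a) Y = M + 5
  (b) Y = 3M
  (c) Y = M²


Checking option (b) Y = 3M:
  M = 0.941 -> Y = 2.823 ✓
  M = 0.39 -> Y = 1.171 ✓
  M = 2.311 -> Y = 6.934 ✓
All samples match this transformation.

(b) 3M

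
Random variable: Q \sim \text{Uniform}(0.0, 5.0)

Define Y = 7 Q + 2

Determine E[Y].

For Y = 7Q + 2:
E[Y] = 7 * E[Q] + 2
E[Q] = (0 + 5)/2 = 2.5
E[Y] = 7 * 2.5 + 2 = 19.5

19.5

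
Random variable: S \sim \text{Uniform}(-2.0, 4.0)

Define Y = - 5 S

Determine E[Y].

For Y = -5S:
E[Y] = -5 * E[S]
E[S] = (-2 + 4)/2 = 1
E[Y] = -5 * 1 = -5

-5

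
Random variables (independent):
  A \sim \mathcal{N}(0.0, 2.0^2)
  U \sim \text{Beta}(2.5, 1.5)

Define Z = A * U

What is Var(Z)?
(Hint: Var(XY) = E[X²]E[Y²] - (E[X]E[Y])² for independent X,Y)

Var(XY) = E[X²]E[Y²] - (E[X]E[Y])²
E[A] = 0, Var(A) = 4
E[U] = 0.625, Var(U) = 0.046875
E[A²] = 4 + 0² = 4
E[U²] = 0.046875 + 0.625² = 0.4375
Var(Z) = 4*0.4375 - (0*0.625)²
= 1.75 - 0 = 1.75

1.75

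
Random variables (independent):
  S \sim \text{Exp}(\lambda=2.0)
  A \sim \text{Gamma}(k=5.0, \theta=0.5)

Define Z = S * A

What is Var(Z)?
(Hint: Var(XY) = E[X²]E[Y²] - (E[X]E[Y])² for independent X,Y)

Var(XY) = E[X²]E[Y²] - (E[X]E[Y])²
E[S] = 0.5, Var(S) = 0.25
E[A] = 2.5, Var(A) = 1.25
E[S²] = 0.25 + 0.5² = 0.5
E[A²] = 1.25 + 2.5² = 7.5
Var(Z) = 0.5*7.5 - (0.5*2.5)²
= 3.75 - 1.5625 = 2.1875

2.1875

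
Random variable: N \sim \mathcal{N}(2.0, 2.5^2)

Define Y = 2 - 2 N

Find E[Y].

For Y = -2N + 2:
E[Y] = -2 * E[N] + 2
E[N] = 2.0 = 2
E[Y] = -2 * 2 + 2 = -2

-2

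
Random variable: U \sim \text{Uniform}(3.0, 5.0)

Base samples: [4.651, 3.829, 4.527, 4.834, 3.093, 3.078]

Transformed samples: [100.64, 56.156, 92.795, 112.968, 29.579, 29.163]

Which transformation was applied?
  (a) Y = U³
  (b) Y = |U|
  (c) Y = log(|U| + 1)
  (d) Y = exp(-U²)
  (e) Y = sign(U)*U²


Checking option (a) Y = U³:
  U = 4.651 -> Y = 100.64 ✓
  U = 3.829 -> Y = 56.156 ✓
  U = 4.527 -> Y = 92.795 ✓
All samples match this transformation.

(a) U³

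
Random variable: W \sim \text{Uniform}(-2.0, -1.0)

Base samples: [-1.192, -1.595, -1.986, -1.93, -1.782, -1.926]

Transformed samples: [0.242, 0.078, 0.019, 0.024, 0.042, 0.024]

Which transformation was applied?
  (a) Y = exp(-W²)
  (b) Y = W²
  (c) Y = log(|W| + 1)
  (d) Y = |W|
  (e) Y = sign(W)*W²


Checking option (a) Y = exp(-W²):
  W = -1.192 -> Y = 0.242 ✓
  W = -1.595 -> Y = 0.078 ✓
  W = -1.986 -> Y = 0.019 ✓
All samples match this transformation.

(a) exp(-W²)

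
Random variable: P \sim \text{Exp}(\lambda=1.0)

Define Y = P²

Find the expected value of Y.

E[P²] = Var(P) + (E[P])² = 1 + 1 = 2

2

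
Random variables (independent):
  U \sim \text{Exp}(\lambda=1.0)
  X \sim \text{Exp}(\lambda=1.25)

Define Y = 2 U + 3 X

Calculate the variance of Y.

For independent RVs: Var(aX + bY) = a²Var(X) + b²Var(Y)
Var(U) = 1
Var(X) = 0.64
Var(Y) = 2²*1 + 3²*0.64
= 4*1 + 9*0.64 = 9.76

9.76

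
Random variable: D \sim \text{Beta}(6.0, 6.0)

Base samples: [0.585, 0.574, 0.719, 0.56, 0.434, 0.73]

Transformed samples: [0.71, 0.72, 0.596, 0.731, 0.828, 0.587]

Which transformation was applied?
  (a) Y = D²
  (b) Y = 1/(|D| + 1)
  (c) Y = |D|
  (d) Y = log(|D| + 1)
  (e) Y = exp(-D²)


Checking option (e) Y = exp(-D²):
  D = 0.585 -> Y = 0.71 ✓
  D = 0.574 -> Y = 0.72 ✓
  D = 0.719 -> Y = 0.596 ✓
All samples match this transformation.

(e) exp(-D²)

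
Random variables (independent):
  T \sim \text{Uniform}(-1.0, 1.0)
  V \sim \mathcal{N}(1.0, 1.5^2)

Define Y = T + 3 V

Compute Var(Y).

For independent RVs: Var(aX + bY) = a²Var(X) + b²Var(Y)
Var(T) = 0.33333333
Var(V) = 2.25
Var(Y) = 1²*0.33333333 + 3²*2.25
= 1*0.33333333 + 9*2.25 = 20.583333

20.583333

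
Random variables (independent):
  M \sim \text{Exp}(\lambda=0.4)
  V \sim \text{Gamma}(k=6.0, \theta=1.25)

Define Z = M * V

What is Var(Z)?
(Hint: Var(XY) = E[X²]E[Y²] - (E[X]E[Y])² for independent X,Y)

Var(XY) = E[X²]E[Y²] - (E[X]E[Y])²
E[M] = 2.5, Var(M) = 6.25
E[V] = 7.5, Var(V) = 9.375
E[M²] = 6.25 + 2.5² = 12.5
E[V²] = 9.375 + 7.5² = 65.625
Var(Z) = 12.5*65.625 - (2.5*7.5)²
= 820.3125 - 351.5625 = 468.75

468.75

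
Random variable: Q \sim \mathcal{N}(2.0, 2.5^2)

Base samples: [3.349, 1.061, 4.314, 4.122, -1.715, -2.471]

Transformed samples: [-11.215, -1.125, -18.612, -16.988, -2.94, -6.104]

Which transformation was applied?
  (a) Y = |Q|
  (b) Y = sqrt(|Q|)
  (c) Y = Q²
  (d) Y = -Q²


Checking option (d) Y = -Q²:
  Q = 3.349 -> Y = -11.215 ✓
  Q = 1.061 -> Y = -1.125 ✓
  Q = 4.314 -> Y = -18.612 ✓
All samples match this transformation.

(d) -Q²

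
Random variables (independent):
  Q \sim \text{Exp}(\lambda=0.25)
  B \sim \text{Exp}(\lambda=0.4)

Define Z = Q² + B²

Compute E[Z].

E[Z] = E[Q²] + E[B²]
E[Q²] = Var(Q) + E[Q]² = 16 + 16 = 32
E[B²] = Var(B) + E[B]² = 6.25 + 6.25 = 12.5
E[Z] = 32 + 12.5 = 44.5

44.5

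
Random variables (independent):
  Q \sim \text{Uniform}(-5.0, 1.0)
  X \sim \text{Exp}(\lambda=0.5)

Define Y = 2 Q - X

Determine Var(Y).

For independent RVs: Var(aX + bY) = a²Var(X) + b²Var(Y)
Var(Q) = 3
Var(X) = 4
Var(Y) = 2²*3 + (-1)²*4
= 4*3 + 1*4 = 16

16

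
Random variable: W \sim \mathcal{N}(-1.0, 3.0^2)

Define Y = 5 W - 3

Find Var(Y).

For Y = aW + b: Var(Y) = a² * Var(W)
Var(W) = 3.0^2 = 9
Var(Y) = 5² * 9 = 25 * 9 = 225

225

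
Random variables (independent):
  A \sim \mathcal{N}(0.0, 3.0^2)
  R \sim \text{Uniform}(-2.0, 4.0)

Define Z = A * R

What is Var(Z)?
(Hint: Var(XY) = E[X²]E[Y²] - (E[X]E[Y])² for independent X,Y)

Var(XY) = E[X²]E[Y²] - (E[X]E[Y])²
E[A] = 0, Var(A) = 9
E[R] = 1, Var(R) = 3
E[A²] = 9 + 0² = 9
E[R²] = 3 + 1² = 4
Var(Z) = 9*4 - (0*1)²
= 36 - 0 = 36

36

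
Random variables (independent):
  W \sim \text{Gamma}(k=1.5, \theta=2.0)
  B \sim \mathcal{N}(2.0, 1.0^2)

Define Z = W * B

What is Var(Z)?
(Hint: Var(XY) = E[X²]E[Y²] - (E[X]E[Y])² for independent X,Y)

Var(XY) = E[X²]E[Y²] - (E[X]E[Y])²
E[W] = 3, Var(W) = 6
E[B] = 2, Var(B) = 1
E[W²] = 6 + 3² = 15
E[B²] = 1 + 2² = 5
Var(Z) = 15*5 - (3*2)²
= 75 - 36 = 39

39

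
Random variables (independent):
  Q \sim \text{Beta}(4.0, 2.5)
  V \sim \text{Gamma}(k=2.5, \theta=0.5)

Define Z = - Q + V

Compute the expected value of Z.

E[Z] = -1*E[Q] + 1*E[V]
E[Q] = 0.61538462
E[V] = 1.25
E[Z] = -1*0.61538462 + 1*1.25 = 0.63461538

0.63461538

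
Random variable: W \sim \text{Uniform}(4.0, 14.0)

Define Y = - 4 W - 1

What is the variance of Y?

For Y = aW + b: Var(Y) = a² * Var(W)
Var(W) = (14 - 4)^2/12 = 8.3333333
Var(Y) = (-4)² * 8.3333333 = 16 * 8.3333333 = 133.33333

133.33333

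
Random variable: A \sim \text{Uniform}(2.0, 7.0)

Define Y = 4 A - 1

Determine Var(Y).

For Y = aA + b: Var(Y) = a² * Var(A)
Var(A) = (7 - 2)^2/12 = 2.0833333
Var(Y) = 4² * 2.0833333 = 16 * 2.0833333 = 33.333333

33.333333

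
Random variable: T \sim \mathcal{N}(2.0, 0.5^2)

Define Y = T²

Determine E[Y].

E[T²] = Var(T) + (E[T])² = 0.25 + 4 = 4.25

4.25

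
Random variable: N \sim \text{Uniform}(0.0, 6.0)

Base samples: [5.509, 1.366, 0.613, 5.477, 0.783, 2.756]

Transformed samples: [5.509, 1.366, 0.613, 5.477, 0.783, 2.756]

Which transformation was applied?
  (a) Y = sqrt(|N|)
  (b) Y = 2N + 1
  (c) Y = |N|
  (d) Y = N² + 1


Checking option (c) Y = |N|:
  N = 5.509 -> Y = 5.509 ✓
  N = 1.366 -> Y = 1.366 ✓
  N = 0.613 -> Y = 0.613 ✓
All samples match this transformation.

(c) |N|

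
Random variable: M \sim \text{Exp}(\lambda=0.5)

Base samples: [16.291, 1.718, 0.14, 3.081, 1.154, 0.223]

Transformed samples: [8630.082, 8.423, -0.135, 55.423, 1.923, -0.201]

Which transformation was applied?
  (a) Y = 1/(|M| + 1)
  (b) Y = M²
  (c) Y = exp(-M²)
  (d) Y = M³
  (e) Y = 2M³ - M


Checking option (e) Y = 2M³ - M:
  M = 16.291 -> Y = 8630.082 ✓
  M = 1.718 -> Y = 8.423 ✓
  M = 0.14 -> Y = -0.135 ✓
All samples match this transformation.

(e) 2M³ - M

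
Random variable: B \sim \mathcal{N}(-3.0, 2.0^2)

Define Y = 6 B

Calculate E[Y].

For Y = 6B:
E[Y] = 6 * E[B]
E[B] = -3.0 = -3
E[Y] = 6 * (-3) = -18

-18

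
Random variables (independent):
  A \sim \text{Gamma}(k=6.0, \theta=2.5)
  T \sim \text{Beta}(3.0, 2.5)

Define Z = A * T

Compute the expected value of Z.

For independent RVs: E[XY] = E[X]*E[Y]
E[A] = 15
E[T] = 0.54545455
E[Z] = 15 * 0.54545455 = 8.1818182

8.1818182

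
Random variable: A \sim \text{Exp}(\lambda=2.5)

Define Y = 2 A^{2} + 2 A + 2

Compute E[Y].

E[Y] = 2*E[A²] + 2*E[A] + 2
E[A] = 0.4
E[A²] = Var(A) + (E[A])² = 0.16 + 0.16 = 0.32
E[Y] = 2*0.32 + 2*0.4 + 2 = 3.44

3.44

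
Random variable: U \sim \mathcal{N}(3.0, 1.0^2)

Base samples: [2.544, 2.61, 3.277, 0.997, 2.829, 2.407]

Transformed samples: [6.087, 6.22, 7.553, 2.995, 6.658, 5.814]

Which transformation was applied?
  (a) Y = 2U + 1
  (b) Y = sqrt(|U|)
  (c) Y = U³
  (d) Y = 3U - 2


Checking option (a) Y = 2U + 1:
  U = 2.544 -> Y = 6.087 ✓
  U = 2.61 -> Y = 6.22 ✓
  U = 3.277 -> Y = 7.553 ✓
All samples match this transformation.

(a) 2U + 1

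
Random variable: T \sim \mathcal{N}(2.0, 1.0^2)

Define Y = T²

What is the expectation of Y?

E[T²] = Var(T) + (E[T])² = 1 + 4 = 5

5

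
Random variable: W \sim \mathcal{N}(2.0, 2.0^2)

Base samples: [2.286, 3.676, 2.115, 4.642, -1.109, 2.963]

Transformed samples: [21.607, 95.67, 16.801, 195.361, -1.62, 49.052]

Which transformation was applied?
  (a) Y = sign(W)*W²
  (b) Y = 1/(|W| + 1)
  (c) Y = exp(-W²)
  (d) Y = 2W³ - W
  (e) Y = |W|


Checking option (d) Y = 2W³ - W:
  W = 2.286 -> Y = 21.607 ✓
  W = 3.676 -> Y = 95.67 ✓
  W = 2.115 -> Y = 16.801 ✓
All samples match this transformation.

(d) 2W³ - W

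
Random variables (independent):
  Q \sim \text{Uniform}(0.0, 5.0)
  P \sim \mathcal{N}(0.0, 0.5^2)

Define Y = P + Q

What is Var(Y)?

For independent RVs: Var(aX + bY) = a²Var(X) + b²Var(Y)
Var(Q) = 2.0833333
Var(P) = 0.25
Var(Y) = 1²*2.0833333 + 1²*0.25
= 1*2.0833333 + 1*0.25 = 2.3333333

2.3333333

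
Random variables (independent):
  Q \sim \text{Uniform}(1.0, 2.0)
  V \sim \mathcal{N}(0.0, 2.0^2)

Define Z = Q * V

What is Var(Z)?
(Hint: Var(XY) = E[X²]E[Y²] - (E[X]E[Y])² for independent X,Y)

Var(XY) = E[X²]E[Y²] - (E[X]E[Y])²
E[Q] = 1.5, Var(Q) = 0.083333333
E[V] = 0, Var(V) = 4
E[Q²] = 0.083333333 + 1.5² = 2.3333333
E[V²] = 4 + 0² = 4
Var(Z) = 2.3333333*4 - (1.5*0)²
= 9.3333333 - 0 = 9.3333333

9.3333333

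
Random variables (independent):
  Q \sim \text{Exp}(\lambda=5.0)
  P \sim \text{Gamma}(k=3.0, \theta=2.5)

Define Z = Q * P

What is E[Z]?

For independent RVs: E[XY] = E[X]*E[Y]
E[Q] = 0.2
E[P] = 7.5
E[Z] = 0.2 * 7.5 = 1.5

1.5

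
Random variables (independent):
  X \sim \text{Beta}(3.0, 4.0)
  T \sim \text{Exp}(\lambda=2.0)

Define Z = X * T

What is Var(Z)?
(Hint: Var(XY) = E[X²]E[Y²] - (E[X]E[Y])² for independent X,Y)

Var(XY) = E[X²]E[Y²] - (E[X]E[Y])²
E[X] = 0.42857143, Var(X) = 0.030612245
E[T] = 0.5, Var(T) = 0.25
E[X²] = 0.030612245 + 0.42857143² = 0.21428571
E[T²] = 0.25 + 0.5² = 0.5
Var(Z) = 0.21428571*0.5 - (0.42857143*0.5)²
= 0.10714286 - 0.045918367 = 0.06122449

0.06122449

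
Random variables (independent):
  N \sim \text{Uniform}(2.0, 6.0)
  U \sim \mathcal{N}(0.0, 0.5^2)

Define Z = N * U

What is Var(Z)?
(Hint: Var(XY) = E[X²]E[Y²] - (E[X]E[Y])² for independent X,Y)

Var(XY) = E[X²]E[Y²] - (E[X]E[Y])²
E[N] = 4, Var(N) = 1.3333333
E[U] = 0, Var(U) = 0.25
E[N²] = 1.3333333 + 4² = 17.333333
E[U²] = 0.25 + 0² = 0.25
Var(Z) = 17.333333*0.25 - (4*0)²
= 4.3333333 - 0 = 4.3333333

4.3333333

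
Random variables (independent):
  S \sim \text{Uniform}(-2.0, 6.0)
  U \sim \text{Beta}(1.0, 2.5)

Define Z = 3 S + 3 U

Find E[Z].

E[Z] = 3*E[S] + 3*E[U]
E[S] = 2
E[U] = 0.28571429
E[Z] = 3*2 + 3*0.28571429 = 6.8571429

6.8571429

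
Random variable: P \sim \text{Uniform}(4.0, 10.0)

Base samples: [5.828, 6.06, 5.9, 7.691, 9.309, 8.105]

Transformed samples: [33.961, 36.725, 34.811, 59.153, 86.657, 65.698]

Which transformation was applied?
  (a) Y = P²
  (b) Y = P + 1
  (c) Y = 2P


Checking option (a) Y = P²:
  P = 5.828 -> Y = 33.961 ✓
  P = 6.06 -> Y = 36.725 ✓
  P = 5.9 -> Y = 34.811 ✓
All samples match this transformation.

(a) P²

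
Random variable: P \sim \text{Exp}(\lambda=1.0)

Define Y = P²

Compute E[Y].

E[P²] = Var(P) + (E[P])² = 1 + 1 = 2

2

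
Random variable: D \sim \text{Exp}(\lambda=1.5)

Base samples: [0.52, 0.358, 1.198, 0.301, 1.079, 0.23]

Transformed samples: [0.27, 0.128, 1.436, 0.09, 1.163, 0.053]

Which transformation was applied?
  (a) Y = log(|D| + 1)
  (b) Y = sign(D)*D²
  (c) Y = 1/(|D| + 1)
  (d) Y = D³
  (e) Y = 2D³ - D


Checking option (b) Y = sign(D)*D²:
  D = 0.52 -> Y = 0.27 ✓
  D = 0.358 -> Y = 0.128 ✓
  D = 1.198 -> Y = 1.436 ✓
All samples match this transformation.

(b) sign(D)*D²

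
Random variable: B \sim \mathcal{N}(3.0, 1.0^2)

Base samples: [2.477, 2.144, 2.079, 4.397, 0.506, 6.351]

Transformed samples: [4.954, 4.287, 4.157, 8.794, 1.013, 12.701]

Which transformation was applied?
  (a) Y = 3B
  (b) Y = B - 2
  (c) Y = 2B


Checking option (c) Y = 2B:
  B = 2.477 -> Y = 4.954 ✓
  B = 2.144 -> Y = 4.287 ✓
  B = 2.079 -> Y = 4.157 ✓
All samples match this transformation.

(c) 2B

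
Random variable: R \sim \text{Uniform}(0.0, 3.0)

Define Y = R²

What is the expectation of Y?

Using E[X²] = Var(X) + (E[X])²:
E[R] = 1.5
Var(R) = (3 - 0)^2/12 = 0.75
E[R²] = 0.75 + 1.5² = 0.75 + 2.25 = 3

3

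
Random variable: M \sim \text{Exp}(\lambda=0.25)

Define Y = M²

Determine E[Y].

Using E[X²] = Var(X) + (E[X])²:
E[M] = 4
Var(M) = 1/0.25^2 = 16
E[M²] = 16 + 4² = 16 + 16 = 32

32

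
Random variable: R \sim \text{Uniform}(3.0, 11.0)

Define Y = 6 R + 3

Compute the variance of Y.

For Y = aR + b: Var(Y) = a² * Var(R)
Var(R) = (11 - 3)^2/12 = 5.3333333
Var(Y) = 6² * 5.3333333 = 36 * 5.3333333 = 192

192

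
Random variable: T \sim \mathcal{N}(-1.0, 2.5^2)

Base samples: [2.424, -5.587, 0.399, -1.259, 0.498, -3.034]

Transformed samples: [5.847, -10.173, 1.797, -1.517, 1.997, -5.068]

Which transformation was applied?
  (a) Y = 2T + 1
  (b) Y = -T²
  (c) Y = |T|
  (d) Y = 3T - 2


Checking option (a) Y = 2T + 1:
  T = 2.424 -> Y = 5.847 ✓
  T = -5.587 -> Y = -10.173 ✓
  T = 0.399 -> Y = 1.797 ✓
All samples match this transformation.

(a) 2T + 1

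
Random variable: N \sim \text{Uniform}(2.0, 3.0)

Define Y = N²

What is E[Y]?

Using E[X²] = Var(X) + (E[X])²:
E[N] = 2.5
Var(N) = (3 - 2)^2/12 = 0.083333333
E[N²] = 0.083333333 + 2.5² = 0.083333333 + 6.25 = 6.3333333

6.3333333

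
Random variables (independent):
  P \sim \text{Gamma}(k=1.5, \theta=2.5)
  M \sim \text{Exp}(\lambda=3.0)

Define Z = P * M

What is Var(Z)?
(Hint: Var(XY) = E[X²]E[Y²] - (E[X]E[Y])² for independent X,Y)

Var(XY) = E[X²]E[Y²] - (E[X]E[Y])²
E[P] = 3.75, Var(P) = 9.375
E[M] = 0.33333333, Var(M) = 0.11111111
E[P²] = 9.375 + 3.75² = 23.4375
E[M²] = 0.11111111 + 0.33333333² = 0.22222222
Var(Z) = 23.4375*0.22222222 - (3.75*0.33333333)²
= 5.2083333 - 1.5625 = 3.6458333

3.6458333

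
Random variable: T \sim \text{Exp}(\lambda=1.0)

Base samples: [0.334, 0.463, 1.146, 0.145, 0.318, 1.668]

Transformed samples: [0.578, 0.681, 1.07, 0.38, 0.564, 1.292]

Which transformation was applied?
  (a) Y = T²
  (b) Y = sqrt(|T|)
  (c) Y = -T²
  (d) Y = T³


Checking option (b) Y = sqrt(|T|):
  T = 0.334 -> Y = 0.578 ✓
  T = 0.463 -> Y = 0.681 ✓
  T = 1.146 -> Y = 1.07 ✓
All samples match this transformation.

(b) sqrt(|T|)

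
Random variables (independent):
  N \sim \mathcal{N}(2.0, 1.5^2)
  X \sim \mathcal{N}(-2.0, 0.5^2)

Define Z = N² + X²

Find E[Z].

E[Z] = E[N²] + E[X²]
E[N²] = Var(N) + E[N]² = 2.25 + 4 = 6.25
E[X²] = Var(X) + E[X]² = 0.25 + 4 = 4.25
E[Z] = 6.25 + 4.25 = 10.5

10.5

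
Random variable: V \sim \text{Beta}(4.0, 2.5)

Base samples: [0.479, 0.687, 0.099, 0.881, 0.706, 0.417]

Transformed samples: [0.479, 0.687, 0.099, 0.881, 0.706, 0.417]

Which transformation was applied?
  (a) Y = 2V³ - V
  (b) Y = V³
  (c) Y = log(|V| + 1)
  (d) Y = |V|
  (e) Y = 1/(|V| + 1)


Checking option (d) Y = |V|:
  V = 0.479 -> Y = 0.479 ✓
  V = 0.687 -> Y = 0.687 ✓
  V = 0.099 -> Y = 0.099 ✓
All samples match this transformation.

(d) |V|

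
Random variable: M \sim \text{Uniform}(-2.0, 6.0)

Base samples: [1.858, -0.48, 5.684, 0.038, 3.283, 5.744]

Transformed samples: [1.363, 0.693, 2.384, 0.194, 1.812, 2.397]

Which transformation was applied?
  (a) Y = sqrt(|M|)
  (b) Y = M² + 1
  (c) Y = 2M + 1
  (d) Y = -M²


Checking option (a) Y = sqrt(|M|):
  M = 1.858 -> Y = 1.363 ✓
  M = -0.48 -> Y = 0.693 ✓
  M = 5.684 -> Y = 2.384 ✓
All samples match this transformation.

(a) sqrt(|M|)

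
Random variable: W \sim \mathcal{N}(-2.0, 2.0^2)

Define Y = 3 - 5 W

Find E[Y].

For Y = -5W + 3:
E[Y] = -5 * E[W] + 3
E[W] = -2.0 = -2
E[Y] = -5 * (-2) + 3 = 13

13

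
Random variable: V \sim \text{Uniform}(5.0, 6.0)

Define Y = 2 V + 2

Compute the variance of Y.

For Y = aV + b: Var(Y) = a² * Var(V)
Var(V) = (6 - 5)^2/12 = 0.083333333
Var(Y) = 2² * 0.083333333 = 4 * 0.083333333 = 0.33333333

0.33333333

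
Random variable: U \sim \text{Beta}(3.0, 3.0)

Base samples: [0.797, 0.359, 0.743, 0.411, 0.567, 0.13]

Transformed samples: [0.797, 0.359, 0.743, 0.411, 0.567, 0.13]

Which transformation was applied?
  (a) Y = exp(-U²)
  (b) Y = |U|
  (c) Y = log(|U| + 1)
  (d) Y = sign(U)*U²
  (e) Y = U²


Checking option (b) Y = |U|:
  U = 0.797 -> Y = 0.797 ✓
  U = 0.359 -> Y = 0.359 ✓
  U = 0.743 -> Y = 0.743 ✓
All samples match this transformation.

(b) |U|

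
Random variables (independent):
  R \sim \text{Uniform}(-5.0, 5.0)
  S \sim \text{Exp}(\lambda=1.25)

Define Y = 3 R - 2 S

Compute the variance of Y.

For independent RVs: Var(aX + bY) = a²Var(X) + b²Var(Y)
Var(R) = 8.3333333
Var(S) = 0.64
Var(Y) = 3²*8.3333333 + (-2)²*0.64
= 9*8.3333333 + 4*0.64 = 77.56

77.56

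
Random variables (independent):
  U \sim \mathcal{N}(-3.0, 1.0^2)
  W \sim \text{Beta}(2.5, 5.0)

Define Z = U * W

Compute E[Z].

For independent RVs: E[XY] = E[X]*E[Y]
E[U] = -3
E[W] = 0.33333333
E[Z] = -3 * 0.33333333 = -1

-1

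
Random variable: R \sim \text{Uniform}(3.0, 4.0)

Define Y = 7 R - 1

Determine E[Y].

For Y = 7R - 1:
E[Y] = 7 * E[R] - 1
E[R] = (3 + 4)/2 = 3.5
E[Y] = 7 * 3.5 - 1 = 23.5

23.5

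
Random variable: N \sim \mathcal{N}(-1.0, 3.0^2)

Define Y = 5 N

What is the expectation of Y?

For Y = 5N:
E[Y] = 5 * E[N]
E[N] = -1.0 = -1
E[Y] = 5 * (-1) = -5

-5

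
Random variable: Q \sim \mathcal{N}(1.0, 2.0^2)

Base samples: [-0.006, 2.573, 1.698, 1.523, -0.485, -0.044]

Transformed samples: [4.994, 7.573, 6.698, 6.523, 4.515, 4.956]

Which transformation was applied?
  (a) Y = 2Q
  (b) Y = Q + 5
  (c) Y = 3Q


Checking option (b) Y = Q + 5:
  Q = -0.006 -> Y = 4.994 ✓
  Q = 2.573 -> Y = 7.573 ✓
  Q = 1.698 -> Y = 6.698 ✓
All samples match this transformation.

(b) Q + 5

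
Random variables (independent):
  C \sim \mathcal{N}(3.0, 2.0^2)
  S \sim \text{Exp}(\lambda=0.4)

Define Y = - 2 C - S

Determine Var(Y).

For independent RVs: Var(aX + bY) = a²Var(X) + b²Var(Y)
Var(C) = 4
Var(S) = 6.25
Var(Y) = (-2)²*4 + (-1)²*6.25
= 4*4 + 1*6.25 = 22.25

22.25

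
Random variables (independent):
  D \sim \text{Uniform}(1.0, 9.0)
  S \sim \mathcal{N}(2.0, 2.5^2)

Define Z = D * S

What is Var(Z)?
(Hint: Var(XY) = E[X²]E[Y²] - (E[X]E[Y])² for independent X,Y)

Var(XY) = E[X²]E[Y²] - (E[X]E[Y])²
E[D] = 5, Var(D) = 5.3333333
E[S] = 2, Var(S) = 6.25
E[D²] = 5.3333333 + 5² = 30.333333
E[S²] = 6.25 + 2² = 10.25
Var(Z) = 30.333333*10.25 - (5*2)²
= 310.91667 - 100 = 210.91667

210.91667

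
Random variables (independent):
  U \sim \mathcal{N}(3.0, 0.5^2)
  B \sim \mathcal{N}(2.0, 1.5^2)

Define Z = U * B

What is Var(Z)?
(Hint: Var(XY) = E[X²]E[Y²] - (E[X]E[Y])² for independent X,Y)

Var(XY) = E[X²]E[Y²] - (E[X]E[Y])²
E[U] = 3, Var(U) = 0.25
E[B] = 2, Var(B) = 2.25
E[U²] = 0.25 + 3² = 9.25
E[B²] = 2.25 + 2² = 6.25
Var(Z) = 9.25*6.25 - (3*2)²
= 57.8125 - 36 = 21.8125

21.8125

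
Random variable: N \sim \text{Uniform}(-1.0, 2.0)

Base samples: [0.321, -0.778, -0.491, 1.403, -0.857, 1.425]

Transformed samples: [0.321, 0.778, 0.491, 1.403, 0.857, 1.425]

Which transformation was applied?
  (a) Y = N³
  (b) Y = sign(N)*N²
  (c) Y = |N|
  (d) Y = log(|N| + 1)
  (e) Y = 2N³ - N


Checking option (c) Y = |N|:
  N = 0.321 -> Y = 0.321 ✓
  N = -0.778 -> Y = 0.778 ✓
  N = -0.491 -> Y = 0.491 ✓
All samples match this transformation.

(c) |N|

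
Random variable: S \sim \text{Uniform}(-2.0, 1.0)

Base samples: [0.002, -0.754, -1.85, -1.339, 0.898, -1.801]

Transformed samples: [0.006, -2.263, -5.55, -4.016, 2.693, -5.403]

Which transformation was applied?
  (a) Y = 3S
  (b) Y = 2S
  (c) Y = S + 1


Checking option (a) Y = 3S:
  S = 0.002 -> Y = 0.006 ✓
  S = -0.754 -> Y = -2.263 ✓
  S = -1.85 -> Y = -5.55 ✓
All samples match this transformation.

(a) 3S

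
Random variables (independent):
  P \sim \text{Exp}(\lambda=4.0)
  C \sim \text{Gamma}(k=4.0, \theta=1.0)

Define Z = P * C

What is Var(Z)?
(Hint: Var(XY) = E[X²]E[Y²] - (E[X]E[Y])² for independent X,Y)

Var(XY) = E[X²]E[Y²] - (E[X]E[Y])²
E[P] = 0.25, Var(P) = 0.0625
E[C] = 4, Var(C) = 4
E[P²] = 0.0625 + 0.25² = 0.125
E[C²] = 4 + 4² = 20
Var(Z) = 0.125*20 - (0.25*4)²
= 2.5 - 1 = 1.5

1.5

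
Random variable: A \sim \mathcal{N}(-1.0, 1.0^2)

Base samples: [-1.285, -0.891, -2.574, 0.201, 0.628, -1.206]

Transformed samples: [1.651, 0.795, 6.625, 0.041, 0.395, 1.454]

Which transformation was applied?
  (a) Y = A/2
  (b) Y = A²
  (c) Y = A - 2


Checking option (b) Y = A²:
  A = -1.285 -> Y = 1.651 ✓
  A = -0.891 -> Y = 0.795 ✓
  A = -2.574 -> Y = 6.625 ✓
All samples match this transformation.

(b) A²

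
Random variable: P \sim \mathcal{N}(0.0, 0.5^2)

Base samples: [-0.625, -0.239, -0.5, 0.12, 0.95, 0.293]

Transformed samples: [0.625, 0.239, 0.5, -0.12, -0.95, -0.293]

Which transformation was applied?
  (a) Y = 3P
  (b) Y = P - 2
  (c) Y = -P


Checking option (c) Y = -P:
  P = -0.625 -> Y = 0.625 ✓
  P = -0.239 -> Y = 0.239 ✓
  P = -0.5 -> Y = 0.5 ✓
All samples match this transformation.

(c) -P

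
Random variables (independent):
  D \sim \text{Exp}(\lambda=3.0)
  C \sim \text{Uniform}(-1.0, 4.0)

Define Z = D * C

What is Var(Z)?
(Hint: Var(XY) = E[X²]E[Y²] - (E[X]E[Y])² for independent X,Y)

Var(XY) = E[X²]E[Y²] - (E[X]E[Y])²
E[D] = 0.33333333, Var(D) = 0.11111111
E[C] = 1.5, Var(C) = 2.0833333
E[D²] = 0.11111111 + 0.33333333² = 0.22222222
E[C²] = 2.0833333 + 1.5² = 4.3333333
Var(Z) = 0.22222222*4.3333333 - (0.33333333*1.5)²
= 0.96296296 - 0.25 = 0.71296296

0.71296296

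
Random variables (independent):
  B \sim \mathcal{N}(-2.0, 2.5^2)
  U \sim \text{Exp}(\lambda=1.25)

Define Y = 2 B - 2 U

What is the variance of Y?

For independent RVs: Var(aX + bY) = a²Var(X) + b²Var(Y)
Var(B) = 6.25
Var(U) = 0.64
Var(Y) = 2²*6.25 + (-2)²*0.64
= 4*6.25 + 4*0.64 = 27.56

27.56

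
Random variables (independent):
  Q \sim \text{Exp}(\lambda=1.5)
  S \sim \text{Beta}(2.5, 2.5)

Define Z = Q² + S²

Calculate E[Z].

E[Z] = E[Q²] + E[S²]
E[Q²] = Var(Q) + E[Q]² = 0.44444444 + 0.44444444 = 0.88888889
E[S²] = Var(S) + E[S]² = 0.041666667 + 0.25 = 0.29166667
E[Z] = 0.88888889 + 0.29166667 = 1.1805556

1.1805556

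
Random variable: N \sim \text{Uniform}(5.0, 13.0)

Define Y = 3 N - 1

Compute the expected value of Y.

For Y = 3N - 1:
E[Y] = 3 * E[N] - 1
E[N] = (5 + 13)/2 = 9
E[Y] = 3 * 9 - 1 = 26

26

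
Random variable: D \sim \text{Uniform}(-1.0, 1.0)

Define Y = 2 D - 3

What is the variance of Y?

For Y = aD + b: Var(Y) = a² * Var(D)
Var(D) = (1 + 1)^2/12 = 0.33333333
Var(Y) = 2² * 0.33333333 = 4 * 0.33333333 = 1.3333333

1.3333333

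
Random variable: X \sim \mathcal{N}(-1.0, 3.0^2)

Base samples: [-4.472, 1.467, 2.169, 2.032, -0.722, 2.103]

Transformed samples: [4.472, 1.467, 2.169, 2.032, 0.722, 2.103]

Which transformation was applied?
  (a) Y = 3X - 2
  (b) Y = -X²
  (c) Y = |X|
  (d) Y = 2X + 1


Checking option (c) Y = |X|:
  X = -4.472 -> Y = 4.472 ✓
  X = 1.467 -> Y = 1.467 ✓
  X = 2.169 -> Y = 2.169 ✓
All samples match this transformation.

(c) |X|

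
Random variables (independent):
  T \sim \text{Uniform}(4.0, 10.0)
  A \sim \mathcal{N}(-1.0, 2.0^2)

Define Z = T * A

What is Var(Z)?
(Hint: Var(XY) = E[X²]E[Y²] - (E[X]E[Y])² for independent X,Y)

Var(XY) = E[X²]E[Y²] - (E[X]E[Y])²
E[T] = 7, Var(T) = 3
E[A] = -1, Var(A) = 4
E[T²] = 3 + 7² = 52
E[A²] = 4 + (-1)² = 5
Var(Z) = 52*5 - (7*(-1))²
= 260 - 49 = 211

211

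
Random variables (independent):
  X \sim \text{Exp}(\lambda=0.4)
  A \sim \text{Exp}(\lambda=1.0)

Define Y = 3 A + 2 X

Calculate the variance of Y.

For independent RVs: Var(aX + bY) = a²Var(X) + b²Var(Y)
Var(X) = 6.25
Var(A) = 1
Var(Y) = 2²*6.25 + 3²*1
= 4*6.25 + 9*1 = 34

34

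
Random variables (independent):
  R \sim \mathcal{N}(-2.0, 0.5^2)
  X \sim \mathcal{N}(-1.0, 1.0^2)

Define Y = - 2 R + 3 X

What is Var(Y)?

For independent RVs: Var(aX + bY) = a²Var(X) + b²Var(Y)
Var(R) = 0.25
Var(X) = 1
Var(Y) = (-2)²*0.25 + 3²*1
= 4*0.25 + 9*1 = 10

10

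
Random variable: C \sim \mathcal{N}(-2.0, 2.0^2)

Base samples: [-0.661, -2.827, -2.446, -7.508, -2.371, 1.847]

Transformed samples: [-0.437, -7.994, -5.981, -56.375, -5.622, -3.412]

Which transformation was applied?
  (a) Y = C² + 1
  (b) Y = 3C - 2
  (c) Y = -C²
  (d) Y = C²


Checking option (c) Y = -C²:
  C = -0.661 -> Y = -0.437 ✓
  C = -2.827 -> Y = -7.994 ✓
  C = -2.446 -> Y = -5.981 ✓
All samples match this transformation.

(c) -C²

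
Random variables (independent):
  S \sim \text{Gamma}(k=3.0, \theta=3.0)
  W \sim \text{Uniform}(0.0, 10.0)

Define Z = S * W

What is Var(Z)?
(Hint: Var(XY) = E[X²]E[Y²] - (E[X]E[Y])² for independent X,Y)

Var(XY) = E[X²]E[Y²] - (E[X]E[Y])²
E[S] = 9, Var(S) = 27
E[W] = 5, Var(W) = 8.3333333
E[S²] = 27 + 9² = 108
E[W²] = 8.3333333 + 5² = 33.333333
Var(Z) = 108*33.333333 - (9*5)²
= 3600 - 2025 = 1575

1575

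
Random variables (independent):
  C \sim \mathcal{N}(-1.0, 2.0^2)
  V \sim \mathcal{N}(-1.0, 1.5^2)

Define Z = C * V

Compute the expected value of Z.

For independent RVs: E[XY] = E[X]*E[Y]
E[C] = -1
E[V] = -1
E[Z] = -1 * (-1) = 1

1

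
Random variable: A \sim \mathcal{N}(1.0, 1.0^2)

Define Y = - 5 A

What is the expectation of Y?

For Y = -5A:
E[Y] = -5 * E[A]
E[A] = 1.0 = 1
E[Y] = -5 * 1 = -5

-5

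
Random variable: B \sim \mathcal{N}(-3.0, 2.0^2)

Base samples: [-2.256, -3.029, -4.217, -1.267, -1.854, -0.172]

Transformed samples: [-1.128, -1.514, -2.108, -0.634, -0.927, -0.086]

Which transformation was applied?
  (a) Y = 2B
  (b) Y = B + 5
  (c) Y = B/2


Checking option (c) Y = B/2:
  B = -2.256 -> Y = -1.128 ✓
  B = -3.029 -> Y = -1.514 ✓
  B = -4.217 -> Y = -2.108 ✓
All samples match this transformation.

(c) B/2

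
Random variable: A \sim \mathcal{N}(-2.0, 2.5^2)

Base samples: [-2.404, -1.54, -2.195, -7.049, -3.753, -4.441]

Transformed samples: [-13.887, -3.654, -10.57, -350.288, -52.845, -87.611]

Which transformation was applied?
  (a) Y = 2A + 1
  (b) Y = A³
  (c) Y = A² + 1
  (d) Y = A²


Checking option (b) Y = A³:
  A = -2.404 -> Y = -13.887 ✓
  A = -1.54 -> Y = -3.654 ✓
  A = -2.195 -> Y = -10.57 ✓
All samples match this transformation.

(b) A³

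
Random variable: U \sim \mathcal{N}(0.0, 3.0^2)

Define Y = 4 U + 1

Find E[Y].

For Y = 4U + 1:
E[Y] = 4 * E[U] + 1
E[U] = 0.0 = 0
E[Y] = 4 * 0 + 1 = 1

1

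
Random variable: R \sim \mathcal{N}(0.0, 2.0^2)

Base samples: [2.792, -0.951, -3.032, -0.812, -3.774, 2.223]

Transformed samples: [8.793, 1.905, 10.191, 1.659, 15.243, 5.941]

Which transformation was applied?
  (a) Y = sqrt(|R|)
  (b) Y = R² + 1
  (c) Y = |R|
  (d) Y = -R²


Checking option (b) Y = R² + 1:
  R = 2.792 -> Y = 8.793 ✓
  R = -0.951 -> Y = 1.905 ✓
  R = -3.032 -> Y = 10.191 ✓
All samples match this transformation.

(b) R² + 1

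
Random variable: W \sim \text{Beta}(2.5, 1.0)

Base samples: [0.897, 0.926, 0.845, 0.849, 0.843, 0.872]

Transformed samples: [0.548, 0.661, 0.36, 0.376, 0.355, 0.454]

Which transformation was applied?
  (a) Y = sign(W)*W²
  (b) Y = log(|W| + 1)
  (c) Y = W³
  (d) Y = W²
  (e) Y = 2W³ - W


Checking option (e) Y = 2W³ - W:
  W = 0.897 -> Y = 0.548 ✓
  W = 0.926 -> Y = 0.661 ✓
  W = 0.845 -> Y = 0.36 ✓
All samples match this transformation.

(e) 2W³ - W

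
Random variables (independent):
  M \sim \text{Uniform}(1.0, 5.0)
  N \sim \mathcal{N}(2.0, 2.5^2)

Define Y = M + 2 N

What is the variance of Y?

For independent RVs: Var(aX + bY) = a²Var(X) + b²Var(Y)
Var(M) = 1.3333333
Var(N) = 6.25
Var(Y) = 1²*1.3333333 + 2²*6.25
= 1*1.3333333 + 4*6.25 = 26.333333

26.333333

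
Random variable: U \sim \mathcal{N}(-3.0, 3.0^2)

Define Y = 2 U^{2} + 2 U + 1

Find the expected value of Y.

E[Y] = 2*E[U²] + 2*E[U] + 1
E[U] = -3
E[U²] = Var(U) + (E[U])² = 9 + 9 = 18
E[Y] = 2*18 + 2*(-3) + 1 = 31

31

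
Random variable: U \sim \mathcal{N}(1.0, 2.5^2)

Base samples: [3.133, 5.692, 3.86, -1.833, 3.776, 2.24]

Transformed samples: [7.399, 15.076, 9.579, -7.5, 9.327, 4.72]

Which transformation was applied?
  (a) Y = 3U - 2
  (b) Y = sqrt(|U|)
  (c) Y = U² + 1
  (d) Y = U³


Checking option (a) Y = 3U - 2:
  U = 3.133 -> Y = 7.399 ✓
  U = 5.692 -> Y = 15.076 ✓
  U = 3.86 -> Y = 9.579 ✓
All samples match this transformation.

(a) 3U - 2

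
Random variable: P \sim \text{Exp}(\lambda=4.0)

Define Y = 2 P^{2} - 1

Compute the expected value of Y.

E[Y] = 2*E[P²] - 1
E[P] = 0.25
E[P²] = Var(P) + (E[P])² = 0.0625 + 0.0625 = 0.125
E[Y] = 2*0.125 - 1 = -0.75

-0.75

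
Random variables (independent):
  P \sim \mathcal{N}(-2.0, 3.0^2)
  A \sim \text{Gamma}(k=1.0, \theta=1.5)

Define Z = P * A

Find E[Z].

For independent RVs: E[XY] = E[X]*E[Y]
E[P] = -2
E[A] = 1.5
E[Z] = -2 * 1.5 = -3

-3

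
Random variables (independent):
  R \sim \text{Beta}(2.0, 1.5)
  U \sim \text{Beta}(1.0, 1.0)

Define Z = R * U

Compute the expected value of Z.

For independent RVs: E[XY] = E[X]*E[Y]
E[R] = 0.57142857
E[U] = 0.5
E[Z] = 0.57142857 * 0.5 = 0.28571429

0.28571429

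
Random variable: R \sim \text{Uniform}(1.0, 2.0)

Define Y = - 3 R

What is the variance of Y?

For Y = aR + b: Var(Y) = a² * Var(R)
Var(R) = (2 - 1)^2/12 = 0.083333333
Var(Y) = (-3)² * 0.083333333 = 9 * 0.083333333 = 0.75

0.75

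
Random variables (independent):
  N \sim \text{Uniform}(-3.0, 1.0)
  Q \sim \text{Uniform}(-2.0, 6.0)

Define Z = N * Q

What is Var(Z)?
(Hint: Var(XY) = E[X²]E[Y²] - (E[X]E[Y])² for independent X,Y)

Var(XY) = E[X²]E[Y²] - (E[X]E[Y])²
E[N] = -1, Var(N) = 1.3333333
E[Q] = 2, Var(Q) = 5.3333333
E[N²] = 1.3333333 + (-1)² = 2.3333333
E[Q²] = 5.3333333 + 2² = 9.3333333
Var(Z) = 2.3333333*9.3333333 - (-1*2)²
= 21.777778 - 4 = 17.777778

17.777778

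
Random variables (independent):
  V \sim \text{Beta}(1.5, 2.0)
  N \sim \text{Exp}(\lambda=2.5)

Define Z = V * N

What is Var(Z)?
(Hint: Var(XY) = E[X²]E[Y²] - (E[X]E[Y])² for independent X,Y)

Var(XY) = E[X²]E[Y²] - (E[X]E[Y])²
E[V] = 0.42857143, Var(V) = 0.054421769
E[N] = 0.4, Var(N) = 0.16
E[V²] = 0.054421769 + 0.42857143² = 0.23809524
E[N²] = 0.16 + 0.4² = 0.32
Var(Z) = 0.23809524*0.32 - (0.42857143*0.4)²
= 0.076190476 - 0.029387755 = 0.046802721

0.046802721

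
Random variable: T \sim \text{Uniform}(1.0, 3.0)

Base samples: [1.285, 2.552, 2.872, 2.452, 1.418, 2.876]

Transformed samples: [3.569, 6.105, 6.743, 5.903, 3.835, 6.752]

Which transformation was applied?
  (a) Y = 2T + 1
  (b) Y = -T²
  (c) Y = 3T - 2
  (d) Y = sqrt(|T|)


Checking option (a) Y = 2T + 1:
  T = 1.285 -> Y = 3.569 ✓
  T = 2.552 -> Y = 6.105 ✓
  T = 2.872 -> Y = 6.743 ✓
All samples match this transformation.

(a) 2T + 1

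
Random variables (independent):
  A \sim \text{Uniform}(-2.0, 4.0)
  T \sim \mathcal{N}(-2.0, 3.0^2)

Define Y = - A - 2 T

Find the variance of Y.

For independent RVs: Var(aX + bY) = a²Var(X) + b²Var(Y)
Var(A) = 3
Var(T) = 9
Var(Y) = (-1)²*3 + (-2)²*9
= 1*3 + 4*9 = 39

39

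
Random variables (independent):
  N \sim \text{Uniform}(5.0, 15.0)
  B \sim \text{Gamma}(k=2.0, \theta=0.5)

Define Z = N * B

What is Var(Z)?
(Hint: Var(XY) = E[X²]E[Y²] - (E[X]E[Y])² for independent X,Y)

Var(XY) = E[X²]E[Y²] - (E[X]E[Y])²
E[N] = 10, Var(N) = 8.3333333
E[B] = 1, Var(B) = 0.5
E[N²] = 8.3333333 + 10² = 108.33333
E[B²] = 0.5 + 1² = 1.5
Var(Z) = 108.33333*1.5 - (10*1)²
= 162.5 - 100 = 62.5

62.5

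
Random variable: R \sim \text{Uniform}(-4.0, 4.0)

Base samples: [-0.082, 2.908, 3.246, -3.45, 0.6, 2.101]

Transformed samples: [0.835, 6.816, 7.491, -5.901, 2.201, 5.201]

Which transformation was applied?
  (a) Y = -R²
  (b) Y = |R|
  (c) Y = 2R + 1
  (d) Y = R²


Checking option (c) Y = 2R + 1:
  R = -0.082 -> Y = 0.835 ✓
  R = 2.908 -> Y = 6.816 ✓
  R = 3.246 -> Y = 7.491 ✓
All samples match this transformation.

(c) 2R + 1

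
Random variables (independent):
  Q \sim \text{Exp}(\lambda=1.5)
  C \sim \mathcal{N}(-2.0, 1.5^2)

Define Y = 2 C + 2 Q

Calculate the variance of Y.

For independent RVs: Var(aX + bY) = a²Var(X) + b²Var(Y)
Var(Q) = 0.44444444
Var(C) = 2.25
Var(Y) = 2²*0.44444444 + 2²*2.25
= 4*0.44444444 + 4*2.25 = 10.777778

10.777778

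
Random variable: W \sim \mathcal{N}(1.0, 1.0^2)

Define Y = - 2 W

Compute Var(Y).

For Y = aW + b: Var(Y) = a² * Var(W)
Var(W) = 1.0^2 = 1
Var(Y) = (-2)² * 1 = 4 * 1 = 4

4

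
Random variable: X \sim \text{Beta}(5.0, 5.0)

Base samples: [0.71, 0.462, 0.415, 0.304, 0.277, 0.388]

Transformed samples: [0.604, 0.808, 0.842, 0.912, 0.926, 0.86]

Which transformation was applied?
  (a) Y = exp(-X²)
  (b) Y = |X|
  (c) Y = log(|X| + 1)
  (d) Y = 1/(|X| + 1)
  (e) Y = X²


Checking option (a) Y = exp(-X²):
  X = 0.71 -> Y = 0.604 ✓
  X = 0.462 -> Y = 0.808 ✓
  X = 0.415 -> Y = 0.842 ✓
All samples match this transformation.

(a) exp(-X²)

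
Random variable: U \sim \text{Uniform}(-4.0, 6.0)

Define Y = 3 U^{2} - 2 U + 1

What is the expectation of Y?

E[Y] = 3*E[U²] - 2*E[U] + 1
E[U] = 1
E[U²] = Var(U) + (E[U])² = 8.3333333 + 1 = 9.3333333
E[Y] = 3*9.3333333 - 2*1 + 1 = 27

27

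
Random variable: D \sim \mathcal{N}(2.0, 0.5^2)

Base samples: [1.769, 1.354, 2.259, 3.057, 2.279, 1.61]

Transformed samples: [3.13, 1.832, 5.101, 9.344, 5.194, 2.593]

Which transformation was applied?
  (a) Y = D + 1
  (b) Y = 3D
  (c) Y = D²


Checking option (c) Y = D²:
  D = 1.769 -> Y = 3.13 ✓
  D = 1.354 -> Y = 1.832 ✓
  D = 2.259 -> Y = 5.101 ✓
All samples match this transformation.

(c) D²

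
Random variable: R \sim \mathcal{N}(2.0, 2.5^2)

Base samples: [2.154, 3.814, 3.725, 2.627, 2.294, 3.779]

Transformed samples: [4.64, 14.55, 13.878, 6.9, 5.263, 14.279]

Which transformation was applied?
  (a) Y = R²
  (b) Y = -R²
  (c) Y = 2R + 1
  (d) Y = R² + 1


Checking option (a) Y = R²:
  R = 2.154 -> Y = 4.64 ✓
  R = 3.814 -> Y = 14.55 ✓
  R = 3.725 -> Y = 13.878 ✓
All samples match this transformation.

(a) R²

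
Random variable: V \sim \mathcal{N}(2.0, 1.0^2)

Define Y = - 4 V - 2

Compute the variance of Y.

For Y = aV + b: Var(Y) = a² * Var(V)
Var(V) = 1.0^2 = 1
Var(Y) = (-4)² * 1 = 16 * 1 = 16

16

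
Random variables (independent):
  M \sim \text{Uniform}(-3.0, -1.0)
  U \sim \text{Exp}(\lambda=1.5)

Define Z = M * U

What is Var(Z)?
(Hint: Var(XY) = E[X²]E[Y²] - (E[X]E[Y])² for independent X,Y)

Var(XY) = E[X²]E[Y²] - (E[X]E[Y])²
E[M] = -2, Var(M) = 0.33333333
E[U] = 0.66666667, Var(U) = 0.44444444
E[M²] = 0.33333333 + (-2)² = 4.3333333
E[U²] = 0.44444444 + 0.66666667² = 0.88888889
Var(Z) = 4.3333333*0.88888889 - (-2*0.66666667)²
= 3.8518519 - 1.7777778 = 2.0740741

2.0740741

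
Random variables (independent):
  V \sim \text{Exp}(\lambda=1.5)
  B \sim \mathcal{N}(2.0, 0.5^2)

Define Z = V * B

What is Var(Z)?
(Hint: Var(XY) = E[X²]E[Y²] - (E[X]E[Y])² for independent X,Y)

Var(XY) = E[X²]E[Y²] - (E[X]E[Y])²
E[V] = 0.66666667, Var(V) = 0.44444444
E[B] = 2, Var(B) = 0.25
E[V²] = 0.44444444 + 0.66666667² = 0.88888889
E[B²] = 0.25 + 2² = 4.25
Var(Z) = 0.88888889*4.25 - (0.66666667*2)²
= 3.7777778 - 1.7777778 = 2

2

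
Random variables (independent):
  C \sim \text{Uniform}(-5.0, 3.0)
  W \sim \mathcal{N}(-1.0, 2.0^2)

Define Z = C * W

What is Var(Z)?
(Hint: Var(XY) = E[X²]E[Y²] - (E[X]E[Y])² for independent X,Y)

Var(XY) = E[X²]E[Y²] - (E[X]E[Y])²
E[C] = -1, Var(C) = 5.3333333
E[W] = -1, Var(W) = 4
E[C²] = 5.3333333 + (-1)² = 6.3333333
E[W²] = 4 + (-1)² = 5
Var(Z) = 6.3333333*5 - (-1*(-1))²
= 31.666667 - 1 = 30.666667

30.666667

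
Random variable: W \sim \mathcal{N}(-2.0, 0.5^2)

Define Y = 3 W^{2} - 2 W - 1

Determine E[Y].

E[Y] = 3*E[W²] - 2*E[W] - 1
E[W] = -2
E[W²] = Var(W) + (E[W])² = 0.25 + 4 = 4.25
E[Y] = 3*4.25 - 2*(-2) - 1 = 15.75

15.75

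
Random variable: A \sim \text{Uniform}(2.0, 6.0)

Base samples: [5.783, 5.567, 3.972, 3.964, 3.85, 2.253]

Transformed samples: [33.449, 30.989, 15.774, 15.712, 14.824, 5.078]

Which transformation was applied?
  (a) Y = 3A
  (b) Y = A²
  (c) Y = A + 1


Checking option (b) Y = A²:
  A = 5.783 -> Y = 33.449 ✓
  A = 5.567 -> Y = 30.989 ✓
  A = 3.972 -> Y = 15.774 ✓
All samples match this transformation.

(b) A²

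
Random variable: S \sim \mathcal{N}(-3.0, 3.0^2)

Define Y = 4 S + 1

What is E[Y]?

For Y = 4S + 1:
E[Y] = 4 * E[S] + 1
E[S] = -3.0 = -3
E[Y] = 4 * (-3) + 1 = -11

-11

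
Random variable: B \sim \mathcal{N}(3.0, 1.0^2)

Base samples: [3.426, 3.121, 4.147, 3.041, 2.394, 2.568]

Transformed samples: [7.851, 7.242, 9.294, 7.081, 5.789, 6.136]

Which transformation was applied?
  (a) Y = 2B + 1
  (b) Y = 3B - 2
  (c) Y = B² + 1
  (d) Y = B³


Checking option (a) Y = 2B + 1:
  B = 3.426 -> Y = 7.851 ✓
  B = 3.121 -> Y = 7.242 ✓
  B = 4.147 -> Y = 9.294 ✓
All samples match this transformation.

(a) 2B + 1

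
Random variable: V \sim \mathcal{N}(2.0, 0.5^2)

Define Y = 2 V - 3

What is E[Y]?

For Y = 2V - 3:
E[Y] = 2 * E[V] - 3
E[V] = 2.0 = 2
E[Y] = 2 * 2 - 3 = 1

1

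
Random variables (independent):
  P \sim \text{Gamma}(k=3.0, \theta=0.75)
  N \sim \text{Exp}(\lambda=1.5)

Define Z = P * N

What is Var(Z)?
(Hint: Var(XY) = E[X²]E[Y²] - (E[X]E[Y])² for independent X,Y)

Var(XY) = E[X²]E[Y²] - (E[X]E[Y])²
E[P] = 2.25, Var(P) = 1.6875
E[N] = 0.66666667, Var(N) = 0.44444444
E[P²] = 1.6875 + 2.25² = 6.75
E[N²] = 0.44444444 + 0.66666667² = 0.88888889
Var(Z) = 6.75*0.88888889 - (2.25*0.66666667)²
= 6 - 2.25 = 3.75

3.75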